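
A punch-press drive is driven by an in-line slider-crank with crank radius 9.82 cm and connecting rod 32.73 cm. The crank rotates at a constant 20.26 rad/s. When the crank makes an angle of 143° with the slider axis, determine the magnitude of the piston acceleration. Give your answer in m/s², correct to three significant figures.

ω = 20.26 rad/s
x(θ) = r cosθ + √(L² − r² sin²θ); with ω constant, a = ω²·d²x/dθ².
d²x/dθ² = −r cosθ − r²(cos2θ)/√u − r⁴ sin²2θ/(4u^{3/2}),  u = L² − r² sin²θ = 0.103633 m².
Substituting r = 0.0982 m, L = 0.3273 m, θ = 143°: d²x/dθ² = +0.069525 m.
a = ω²·d²x/dθ² = (20.26)²·(+0.069525) = +28.538 m/s²;  |a| = 28.538 m/s².

28.5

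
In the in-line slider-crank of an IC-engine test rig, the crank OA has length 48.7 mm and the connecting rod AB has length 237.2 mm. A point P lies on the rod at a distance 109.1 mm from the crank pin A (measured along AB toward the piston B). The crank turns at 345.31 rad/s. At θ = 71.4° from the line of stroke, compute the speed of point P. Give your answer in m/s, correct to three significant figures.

ω = 345.3 rad/s.  Crank-pin speed |V_A| = rω = 16.817 m/s, perpendicular to OA.
Rod angle: sinφ = −(r/L) sinθ ⇒ φ = -11.221°; ω_rod = −rω cosθ/√(L²−r²sin²θ) = -23.054 rad/s.
V_P = V_A + ω_rod × AP, with AP = 0.1091 m along the rod.
Components: V_Px = −rω sinθ − a·ω_rod·sinφ = -16.428 m/s;  V_Py = rω cosθ + a·ω_rod·cosφ = +2.8967 m/s.
|V_P| = √(V_Px² + V_Py²) = 16.681 m/s.

16.7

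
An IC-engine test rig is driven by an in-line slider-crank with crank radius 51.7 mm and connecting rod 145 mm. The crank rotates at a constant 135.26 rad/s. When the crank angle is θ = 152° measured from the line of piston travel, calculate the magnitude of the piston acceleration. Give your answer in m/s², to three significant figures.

636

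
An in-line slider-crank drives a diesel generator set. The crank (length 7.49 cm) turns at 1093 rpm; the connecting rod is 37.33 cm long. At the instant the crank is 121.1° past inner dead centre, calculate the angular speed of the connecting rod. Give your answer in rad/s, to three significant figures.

12.0

ω = 114.5 rad/s (converted from 1093 rpm).
The rod makes angle φ with the slider axis where L sinφ = r sinθ; differentiating, L cosφ·φ̇ = r ω cosθ.
L cosφ = √(L² − r² sin²θ) = 0.36775 m.
|ω_rod| = r ω |cosθ| / √(L² − r² sin²θ) = 0.0749·114.5·0.51653/0.36775 = 12.041 rad/s.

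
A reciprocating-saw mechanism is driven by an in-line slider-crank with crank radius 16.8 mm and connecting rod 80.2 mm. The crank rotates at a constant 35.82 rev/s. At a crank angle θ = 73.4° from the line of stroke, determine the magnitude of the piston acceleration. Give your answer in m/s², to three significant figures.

91.5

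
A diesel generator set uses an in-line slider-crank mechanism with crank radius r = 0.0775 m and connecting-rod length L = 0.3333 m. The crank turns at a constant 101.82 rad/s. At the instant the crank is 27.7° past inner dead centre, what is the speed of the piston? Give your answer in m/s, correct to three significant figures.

ω = 101.8 rad/s
For an in-line slider-crank, x = r cosθ + √(L² − r² sin²θ), so v = −rω sinθ·[1 + r cosθ/√(L² − r² sin²θ)].
With r = 0.0775 m, L = 0.3333 m, θ = 27.7°: √(L² − r² sin²θ) = 0.33135 m.
v = −0.0775·101.8·0.46484·[1 + 0.0775·0.88539/0.33135] = -4.4277 m/s.
|v| = 4.4277 m/s.

4.43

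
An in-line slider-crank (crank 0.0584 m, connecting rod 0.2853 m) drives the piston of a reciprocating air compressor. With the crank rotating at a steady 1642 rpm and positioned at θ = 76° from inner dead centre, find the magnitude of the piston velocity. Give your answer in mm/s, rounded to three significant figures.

ω = 2π·1642/60 = 171.9 rad/s
For an in-line slider-crank, x = r cosθ + √(L² − r² sin²θ), so v = −rω sinθ·[1 + r cosθ/√(L² − r² sin²θ)].
With r = 0.0584 m, L = 0.2853 m, θ = 76°: √(L² − r² sin²θ) = 0.27962 m.
v = −0.0584·171.9·0.97030·[1 + 0.0584·0.24192/0.27962] = -10.236 m/s.
|v| = 10.236 m/s = 10236 mm/s.

10200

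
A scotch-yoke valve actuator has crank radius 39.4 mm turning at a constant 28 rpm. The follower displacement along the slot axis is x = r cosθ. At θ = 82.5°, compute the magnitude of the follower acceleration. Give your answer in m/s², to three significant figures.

ω = 2.932 rad/s (from 28 rpm).
x = r cosθ ⇒ ẍ = −rω² cosθ (ω constant).
|a| = rω²|cosθ| = 0.0394·(2.932)²·|cos 82.5°| = 0.044215 m/s².

0.0442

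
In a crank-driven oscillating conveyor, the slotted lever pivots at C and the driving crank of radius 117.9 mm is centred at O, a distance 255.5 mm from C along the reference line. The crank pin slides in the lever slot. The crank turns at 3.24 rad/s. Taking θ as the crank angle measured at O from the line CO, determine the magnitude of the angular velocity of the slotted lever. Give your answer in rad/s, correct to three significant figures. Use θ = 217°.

ω = 3.24 rad/s
Crank pin A relative to C: A = (d + r cosθ, r sinθ); lever angle φ = atan2(r sinθ, d + r cosθ).
Differentiating tanφ: φ̇ = rω(d cosθ + r)/(d² + r² + 2dr cosθ).
d² + r² + 2dr cosθ = |CA|² = 0.0310653 m²;  d cosθ + r = -0.086151 m.
|ω_lever| = |0.1179·3.24·-0.086151| / 0.0310653 = 1.0594 rad/s.

1.06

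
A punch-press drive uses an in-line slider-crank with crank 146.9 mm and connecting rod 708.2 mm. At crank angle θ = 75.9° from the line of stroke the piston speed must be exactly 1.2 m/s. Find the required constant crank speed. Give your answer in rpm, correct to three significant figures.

76.5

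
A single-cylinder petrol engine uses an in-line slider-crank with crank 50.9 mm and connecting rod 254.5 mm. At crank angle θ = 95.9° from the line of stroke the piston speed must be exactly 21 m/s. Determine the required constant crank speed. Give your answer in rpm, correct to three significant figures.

4050

For an in-line slider-crank, |v_piston| = rω|sinθ|·[1 + r cosθ/√(L² − r² sin²θ)].
With r = 0.0509 m, L = 0.2545 m, θ = 95.9°: the bracketed kinematic factor |dx/dθ| = 0.049568 m.
ω = v/|dx/dθ| = 21/0.049568 = 423.66 rad/s.
N = 60ω/(2π) = 4045.6 rpm.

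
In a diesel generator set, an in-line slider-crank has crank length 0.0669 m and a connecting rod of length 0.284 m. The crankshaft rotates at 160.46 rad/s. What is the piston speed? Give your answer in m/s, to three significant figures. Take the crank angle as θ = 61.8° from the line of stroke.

ω = 160.5 rad/s
For an in-line slider-crank, x = r cosθ + √(L² − r² sin²θ), so v = −rω sinθ·[1 + r cosθ/√(L² − r² sin²θ)].
With r = 0.0669 m, L = 0.284 m, θ = 61.8°: √(L² − r² sin²θ) = 0.27781 m.
v = −0.0669·160.5·0.88130·[1 + 0.0669·0.47255/0.27781] = -10.537 m/s.
|v| = 10.537 m/s.

10.5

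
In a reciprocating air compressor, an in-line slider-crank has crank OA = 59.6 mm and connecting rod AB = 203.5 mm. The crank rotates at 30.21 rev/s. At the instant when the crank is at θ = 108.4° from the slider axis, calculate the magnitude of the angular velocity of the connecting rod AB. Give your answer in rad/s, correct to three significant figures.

18.3

ω = 189.8 rad/s (converted from 30.21 rev/s).
The rod makes angle φ with the slider axis where L sinφ = r sinθ; differentiating, L cosφ·φ̇ = r ω cosθ.
L cosφ = √(L² − r² sin²θ) = 0.19548 m.
|ω_rod| = r ω |cosθ| / √(L² − r² sin²θ) = 0.0596·189.8·0.31565/0.19548 = 18.267 rad/s.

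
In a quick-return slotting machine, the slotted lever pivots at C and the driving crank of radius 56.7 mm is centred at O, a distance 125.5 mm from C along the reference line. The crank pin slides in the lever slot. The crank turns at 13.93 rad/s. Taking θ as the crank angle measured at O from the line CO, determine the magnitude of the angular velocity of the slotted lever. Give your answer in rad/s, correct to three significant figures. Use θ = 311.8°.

3.90

ω = 13.93 rad/s
Crank pin A relative to C: A = (d + r cosθ, r sinθ); lever angle φ = atan2(r sinθ, d + r cosθ).
Differentiating tanφ: φ̇ = rω(d cosθ + r)/(d² + r² + 2dr cosθ).
d² + r² + 2dr cosθ = |CA|² = 0.028451 m²;  d cosθ + r = +0.14035 m.
|ω_lever| = |0.0567·13.93·+0.14035| / 0.028451 = 3.8963 rad/s.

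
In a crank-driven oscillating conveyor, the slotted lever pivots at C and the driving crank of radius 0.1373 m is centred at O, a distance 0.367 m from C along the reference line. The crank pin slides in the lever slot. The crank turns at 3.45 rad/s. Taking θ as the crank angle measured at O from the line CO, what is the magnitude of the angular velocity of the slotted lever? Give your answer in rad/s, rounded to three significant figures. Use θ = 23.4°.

ω = 3.45 rad/s
Crank pin A relative to C: A = (d + r cosθ, r sinθ); lever angle φ = atan2(r sinθ, d + r cosθ).
Differentiating tanφ: φ̇ = rω(d cosθ + r)/(d² + r² + 2dr cosθ).
d² + r² + 2dr cosθ = |CA|² = 0.24603 m²;  d cosθ + r = +0.47412 m.
|ω_lever| = |0.1373·3.45·+0.47412| / 0.24603 = 0.91282 rad/s.

0.913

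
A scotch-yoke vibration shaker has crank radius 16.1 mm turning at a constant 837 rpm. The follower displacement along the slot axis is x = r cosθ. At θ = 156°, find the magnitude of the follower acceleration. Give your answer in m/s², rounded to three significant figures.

113

ω = 87.65 rad/s (from 837 rpm).
x = r cosθ ⇒ ẍ = −rω² cosθ (ω constant).
|a| = rω²|cosθ| = 0.0161·(87.65)²·|cos 156°| = 113 m/s².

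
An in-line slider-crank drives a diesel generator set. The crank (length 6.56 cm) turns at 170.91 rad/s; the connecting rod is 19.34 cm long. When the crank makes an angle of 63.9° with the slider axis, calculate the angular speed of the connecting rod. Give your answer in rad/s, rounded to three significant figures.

26.8

ω = 170.9 rad/s
The rod makes angle φ with the slider axis where L sinφ = r sinθ; differentiating, L cosφ·φ̇ = r ω cosθ.
L cosφ = √(L² − r² sin²θ) = 0.18421 m.
|ω_rod| = r ω |cosθ| / √(L² − r² sin²θ) = 0.0656·170.9·0.43994/0.18421 = 26.776 rad/s.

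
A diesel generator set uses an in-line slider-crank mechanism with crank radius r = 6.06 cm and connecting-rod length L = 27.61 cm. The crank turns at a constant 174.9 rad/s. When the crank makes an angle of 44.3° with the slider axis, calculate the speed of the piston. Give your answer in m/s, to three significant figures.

8.58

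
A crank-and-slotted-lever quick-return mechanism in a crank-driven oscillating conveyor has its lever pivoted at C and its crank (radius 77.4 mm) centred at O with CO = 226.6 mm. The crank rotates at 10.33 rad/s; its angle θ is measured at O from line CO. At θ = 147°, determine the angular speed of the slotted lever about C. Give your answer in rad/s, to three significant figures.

ω = 10.33 rad/s
Crank pin A relative to C: A = (d + r cosθ, r sinθ); lever angle φ = atan2(r sinθ, d + r cosθ).
Differentiating tanφ: φ̇ = rω(d cosθ + r)/(d² + r² + 2dr cosθ).
d² + r² + 2dr cosθ = |CA|² = 0.0279197 m²;  d cosθ + r = -0.11264 m.
|ω_lever| = |0.0774·10.33·-0.11264| / 0.0279197 = 3.2258 rad/s.

3.23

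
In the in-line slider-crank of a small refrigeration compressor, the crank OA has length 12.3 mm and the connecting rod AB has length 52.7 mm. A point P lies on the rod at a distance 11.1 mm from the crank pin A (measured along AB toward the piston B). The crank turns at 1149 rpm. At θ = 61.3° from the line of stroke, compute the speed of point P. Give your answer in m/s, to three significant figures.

ω = 120.3 rad/s.  Crank-pin speed |V_A| = rω = 1.48 m/s, perpendicular to OA.
Rod angle: sinφ = −(r/L) sinθ ⇒ φ = -11.813°; ω_rod = −rω cosθ/√(L²−r²sin²θ) = -13.778 rad/s.
V_P = V_A + ω_rod × AP, with AP = 0.0111 m along the rod.
Components: V_Px = −rω sinθ − a·ω_rod·sinφ = -1.3295 m/s;  V_Py = rω cosθ + a·ω_rod·cosφ = +0.56102 m/s.
|V_P| = √(V_Px² + V_Py²) = 1.443 m/s.

1.44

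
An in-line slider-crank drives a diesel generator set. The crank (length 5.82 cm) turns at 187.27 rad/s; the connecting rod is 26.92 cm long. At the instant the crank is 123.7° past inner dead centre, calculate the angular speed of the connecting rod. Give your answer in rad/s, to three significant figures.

ω = 187.3 rad/s
The rod makes angle φ with the slider axis where L sinφ = r sinθ; differentiating, L cosφ·φ̇ = r ω cosθ.
L cosφ = √(L² − r² sin²θ) = 0.26481 m.
|ω_rod| = r ω |cosθ| / √(L² − r² sin²θ) = 0.0582·187.3·0.55484/0.26481 = 22.836 rad/s.

22.8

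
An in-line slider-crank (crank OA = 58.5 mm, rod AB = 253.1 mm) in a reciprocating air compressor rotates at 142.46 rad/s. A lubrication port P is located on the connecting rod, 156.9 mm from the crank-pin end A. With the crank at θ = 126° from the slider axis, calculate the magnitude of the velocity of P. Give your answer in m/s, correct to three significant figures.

6.44

ω = 142.5 rad/s.  Crank-pin speed |V_A| = rω = 8.3339 m/s, perpendicular to OA.
Rod angle: sinφ = −(r/L) sinθ ⇒ φ = -10.777°; ω_rod = −rω cosθ/√(L²−r²sin²θ) = +19.702 rad/s.
V_P = V_A + ω_rod × AP, with AP = 0.1569 m along the rod.
Components: V_Px = −rω sinθ − a·ω_rod·sinφ = -6.1642 m/s;  V_Py = rω cosθ + a·ω_rod·cosφ = -1.8619 m/s.
|V_P| = √(V_Px² + V_Py²) = 6.4393 m/s.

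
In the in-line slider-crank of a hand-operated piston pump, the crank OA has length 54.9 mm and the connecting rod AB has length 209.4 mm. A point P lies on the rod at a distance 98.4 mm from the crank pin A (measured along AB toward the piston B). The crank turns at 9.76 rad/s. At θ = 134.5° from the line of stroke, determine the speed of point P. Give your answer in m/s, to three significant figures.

ω = 9.76 rad/s.  Crank-pin speed |V_A| = rω = 0.53582 m/s, perpendicular to OA.
Rod angle: sinφ = −(r/L) sinθ ⇒ φ = -10.778°; ω_rod = −rω cosθ/√(L²−r²sin²θ) = +1.8257 rad/s.
V_P = V_A + ω_rod × AP, with AP = 0.0984 m along the rod.
Components: V_Px = −rω sinθ − a·ω_rod·sinφ = -0.34858 m/s;  V_Py = rω cosθ + a·ω_rod·cosφ = -0.19908 m/s.
|V_P| = √(V_Px² + V_Py²) = 0.40143 m/s.

0.401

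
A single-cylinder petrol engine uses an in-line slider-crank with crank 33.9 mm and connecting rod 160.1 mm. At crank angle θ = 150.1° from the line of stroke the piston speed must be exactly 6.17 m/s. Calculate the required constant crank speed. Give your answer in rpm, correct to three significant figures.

4280

For an in-line slider-crank, |v_piston| = rω|sinθ|·[1 + r cosθ/√(L² − r² sin²θ)].
With r = 0.0339 m, L = 0.1601 m, θ = 150.1°: the bracketed kinematic factor |dx/dθ| = 0.013779 m.
ω = v/|dx/dθ| = 6.17/0.013779 = 447.77 rad/s.
N = 60ω/(2π) = 4275.9 rpm.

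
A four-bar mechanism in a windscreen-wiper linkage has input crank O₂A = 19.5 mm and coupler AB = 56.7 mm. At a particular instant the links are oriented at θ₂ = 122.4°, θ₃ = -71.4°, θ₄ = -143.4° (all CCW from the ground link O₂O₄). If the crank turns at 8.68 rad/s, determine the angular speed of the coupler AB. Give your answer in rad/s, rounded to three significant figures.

ω₂ = 8.68 rad/s
Differentiating the loop-closure r₂e^{iθ₂}+r₃e^{iθ₃}=r₁+r₄e^{iθ₄} gives r₂ω₂e^{iθ₂}+r₃ω₃e^{iθ₃}=r₄ω₄e^{iθ₄}.
Eliminating the other unknown: ω₃ = r₂ω₂ sin(θ₄−θ₂) / [r₃ sin(θ₃−θ₄)].
Numerator sine = +0.99731; denominator sine = +0.95106.
Result = 0.0195·8.68·(+0.99731) / (0.0567·(+0.95106)) = +3.1304 rad/s; magnitude 3.1304 rad/s.

3.13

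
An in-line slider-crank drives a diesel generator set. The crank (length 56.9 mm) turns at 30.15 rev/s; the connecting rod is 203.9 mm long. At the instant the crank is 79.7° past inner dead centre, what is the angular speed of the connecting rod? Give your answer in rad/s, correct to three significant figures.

9.83

ω = 189.4 rad/s (converted from 30.15 rev/s).
The rod makes angle φ with the slider axis where L sinφ = r sinθ; differentiating, L cosφ·φ̇ = r ω cosθ.
L cosφ = √(L² − r² sin²θ) = 0.19606 m.
|ω_rod| = r ω |cosθ| / √(L² − r² sin²θ) = 0.0569·189.4·0.17880/0.19606 = 9.83 rad/s.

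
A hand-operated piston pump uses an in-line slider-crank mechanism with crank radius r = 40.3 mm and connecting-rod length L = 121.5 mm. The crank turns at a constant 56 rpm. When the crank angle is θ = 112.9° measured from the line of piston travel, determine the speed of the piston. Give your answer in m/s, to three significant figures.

0.188

ω = 2π·56/60 = 5.864 rad/s
For an in-line slider-crank, x = r cosθ + √(L² − r² sin²θ), so v = −rω sinθ·[1 + r cosθ/√(L² − r² sin²θ)].
With r = 0.0403 m, L = 0.1215 m, θ = 112.9°: √(L² − r² sin²θ) = 0.11569 m.
v = −0.0403·5.864·0.92119·[1 + 0.0403·-0.38912/0.11569] = -0.1882 m/s.
|v| = 0.1882 m/s.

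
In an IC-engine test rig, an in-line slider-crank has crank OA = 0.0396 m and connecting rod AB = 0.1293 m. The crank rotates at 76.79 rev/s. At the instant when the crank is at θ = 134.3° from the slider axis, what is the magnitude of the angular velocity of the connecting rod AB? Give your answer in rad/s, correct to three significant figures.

ω = 482.5 rad/s (converted from 76.79 rev/s).
The rod makes angle φ with the slider axis where L sinφ = r sinθ; differentiating, L cosφ·φ̇ = r ω cosθ.
L cosφ = √(L² − r² sin²θ) = 0.12616 m.
|ω_rod| = r ω |cosθ| / √(L² − r² sin²θ) = 0.0396·482.5·0.69842/0.12616 = 105.78 rad/s.

106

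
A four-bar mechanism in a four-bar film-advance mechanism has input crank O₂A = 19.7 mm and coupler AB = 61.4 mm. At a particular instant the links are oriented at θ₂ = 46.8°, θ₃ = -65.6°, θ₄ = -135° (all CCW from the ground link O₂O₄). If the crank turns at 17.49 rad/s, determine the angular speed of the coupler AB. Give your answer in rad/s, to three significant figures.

0.188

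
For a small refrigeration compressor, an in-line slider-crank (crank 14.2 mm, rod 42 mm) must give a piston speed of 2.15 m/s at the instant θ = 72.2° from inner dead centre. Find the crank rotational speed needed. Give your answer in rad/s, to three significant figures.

143

For an in-line slider-crank, |v_piston| = rω|sinθ|·[1 + r cosθ/√(L² − r² sin²θ)].
With r = 0.0142 m, L = 0.042 m, θ = 72.2°: the bracketed kinematic factor |dx/dθ| = 0.014996 m.
ω = v/|dx/dθ| = 2.15/0.014996 = 143.37 rad/s.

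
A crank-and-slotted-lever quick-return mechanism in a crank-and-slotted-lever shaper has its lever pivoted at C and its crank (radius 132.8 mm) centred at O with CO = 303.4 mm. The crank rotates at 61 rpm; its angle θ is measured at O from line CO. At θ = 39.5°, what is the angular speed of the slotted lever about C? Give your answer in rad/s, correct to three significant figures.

ω = 6.388 rad/s (from 61 rpm).
Crank pin A relative to C: A = (d + r cosθ, r sinθ); lever angle φ = atan2(r sinθ, d + r cosθ).
Differentiating tanφ: φ̇ = rω(d cosθ + r)/(d² + r² + 2dr cosθ).
d² + r² + 2dr cosθ = |CA|² = 0.171867 m²;  d cosθ + r = +0.36691 m.
|ω_lever| = |0.1328·6.388·+0.36691| / 0.171867 = 1.811 rad/s.

1.81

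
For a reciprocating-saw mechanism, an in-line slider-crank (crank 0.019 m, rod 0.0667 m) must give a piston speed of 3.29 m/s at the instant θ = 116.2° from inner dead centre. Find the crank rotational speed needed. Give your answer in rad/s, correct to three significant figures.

For an in-line slider-crank, |v_piston| = rω|sinθ|·[1 + r cosθ/√(L² − r² sin²θ)].
With r = 0.019 m, L = 0.0667 m, θ = 116.2°: the bracketed kinematic factor |dx/dθ| = 0.01483 m.
ω = v/|dx/dθ| = 3.29/0.01483 = 221.84 rad/s.

222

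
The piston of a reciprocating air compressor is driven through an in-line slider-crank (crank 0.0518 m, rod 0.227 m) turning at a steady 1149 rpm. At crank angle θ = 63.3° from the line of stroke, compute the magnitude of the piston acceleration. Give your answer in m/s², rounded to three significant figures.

234

ω = 2π·1149/60 = 120.3 rad/s
x(θ) = r cosθ + √(L² − r² sin²θ); with ω constant, a = ω²·d²x/dθ².
d²x/dθ² = −r cosθ − r²(cos2θ)/√u − r⁴ sin²2θ/(4u^{3/2}),  u = L² − r² sin²θ = 0.0493875 m².
Substituting r = 0.0518 m, L = 0.227 m, θ = 63.3°: d²x/dθ² = -0.016182 m.
a = ω²·d²x/dθ² = (120.3)²·(-0.016182) = -234.27 m/s²;  |a| = 234.27 m/s².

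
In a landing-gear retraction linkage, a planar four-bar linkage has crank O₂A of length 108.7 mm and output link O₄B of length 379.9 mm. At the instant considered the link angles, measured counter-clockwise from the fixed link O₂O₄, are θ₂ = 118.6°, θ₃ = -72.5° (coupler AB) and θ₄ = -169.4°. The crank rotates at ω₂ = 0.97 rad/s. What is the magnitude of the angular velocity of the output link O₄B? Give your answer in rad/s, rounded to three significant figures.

0.0538

ω₂ = 0.97 rad/s
Differentiating the loop-closure r₂e^{iθ₂}+r₃e^{iθ₃}=r₁+r₄e^{iθ₄} gives r₂ω₂e^{iθ₂}+r₃ω₃e^{iθ₃}=r₄ω₄e^{iθ₄}.
Eliminating the other unknown: ω₄ = r₂ω₂ sin(θ₂−θ₃) / [r₄ sin(θ₄−θ₃)].
Numerator sine = -0.19252; denominator sine = -0.99276.
Result = 0.1087·0.97·(-0.19252) / (0.3799·(-0.99276)) = +0.053823 rad/s; magnitude 0.053823 rad/s.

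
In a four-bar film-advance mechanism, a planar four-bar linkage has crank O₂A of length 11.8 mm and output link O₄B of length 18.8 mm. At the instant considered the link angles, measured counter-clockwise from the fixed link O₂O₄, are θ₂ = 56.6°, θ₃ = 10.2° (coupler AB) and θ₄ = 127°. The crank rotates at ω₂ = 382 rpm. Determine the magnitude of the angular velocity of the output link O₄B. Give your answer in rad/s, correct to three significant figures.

20.4

ω₂ = 40 rad/s (from 382 rpm).
Differentiating the loop-closure r₂e^{iθ₂}+r₃e^{iθ₃}=r₁+r₄e^{iθ₄} gives r₂ω₂e^{iθ₂}+r₃ω₃e^{iθ₃}=r₄ω₄e^{iθ₄}.
Eliminating the other unknown: ω₄ = r₂ω₂ sin(θ₂−θ₃) / [r₄ sin(θ₄−θ₃)].
Numerator sine = +0.72417; denominator sine = +0.89259.
Result = 0.0118·40·(+0.72417) / (0.0188·(+0.89259)) = +20.371 rad/s; magnitude 20.371 rad/s.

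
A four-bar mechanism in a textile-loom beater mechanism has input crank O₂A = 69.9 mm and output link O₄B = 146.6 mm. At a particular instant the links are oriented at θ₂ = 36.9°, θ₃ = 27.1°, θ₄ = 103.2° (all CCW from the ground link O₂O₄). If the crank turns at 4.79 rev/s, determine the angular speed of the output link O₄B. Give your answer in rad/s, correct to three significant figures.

2.52

ω₂ = 30.1 rad/s (from 4.79 rev/s).
Differentiating the loop-closure r₂e^{iθ₂}+r₃e^{iθ₃}=r₁+r₄e^{iθ₄} gives r₂ω₂e^{iθ₂}+r₃ω₃e^{iθ₃}=r₄ω₄e^{iθ₄}.
Eliminating the other unknown: ω₄ = r₂ω₂ sin(θ₂−θ₃) / [r₄ sin(θ₄−θ₃)].
Numerator sine = +0.17021; denominator sine = +0.97072.
Result = 0.0699·30.1·(+0.17021) / (0.1466·(+0.97072)) = +2.5162 rad/s; magnitude 2.5162 rad/s.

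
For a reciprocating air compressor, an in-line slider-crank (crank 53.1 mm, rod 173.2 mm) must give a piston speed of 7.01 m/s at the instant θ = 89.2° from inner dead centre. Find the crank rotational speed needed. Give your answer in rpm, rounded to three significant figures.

1260

For an in-line slider-crank, |v_piston| = rω|sinθ|·[1 + r cosθ/√(L² − r² sin²θ)].
With r = 0.0531 m, L = 0.1732 m, θ = 89.2°: the bracketed kinematic factor |dx/dθ| = 0.053334 m.
ω = v/|dx/dθ| = 7.01/0.053334 = 131.44 rad/s.
N = 60ω/(2π) = 1255.1 rpm.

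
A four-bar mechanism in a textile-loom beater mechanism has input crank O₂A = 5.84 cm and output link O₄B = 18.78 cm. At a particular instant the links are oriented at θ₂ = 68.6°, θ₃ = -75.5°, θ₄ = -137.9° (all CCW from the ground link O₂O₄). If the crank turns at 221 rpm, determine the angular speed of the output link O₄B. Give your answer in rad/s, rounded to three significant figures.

4.76

ω₂ = 23.14 rad/s (from 221 rpm).
Differentiating the loop-closure r₂e^{iθ₂}+r₃e^{iθ₃}=r₁+r₄e^{iθ₄} gives r₂ω₂e^{iθ₂}+r₃ω₃e^{iθ₃}=r₄ω₄e^{iθ₄}.
Eliminating the other unknown: ω₄ = r₂ω₂ sin(θ₂−θ₃) / [r₄ sin(θ₄−θ₃)].
Numerator sine = +0.58637; denominator sine = -0.88620.
Result = 0.0584·23.14·(+0.58637) / (0.1878·(-0.88620)) = -4.7619 rad/s; magnitude 4.7619 rad/s.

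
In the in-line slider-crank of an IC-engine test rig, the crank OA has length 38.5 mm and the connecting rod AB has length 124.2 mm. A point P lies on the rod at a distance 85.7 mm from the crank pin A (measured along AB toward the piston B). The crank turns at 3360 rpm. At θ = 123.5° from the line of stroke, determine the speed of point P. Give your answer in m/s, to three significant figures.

10.2

ω = 351.9 rad/s.  Crank-pin speed |V_A| = rω = 13.547 m/s, perpendicular to OA.
Rod angle: sinφ = −(r/L) sinθ ⇒ φ = -14.981°; ω_rod = −rω cosθ/√(L²−r²sin²θ) = +62.318 rad/s.
V_P = V_A + ω_rod × AP, with AP = 0.0857 m along the rod.
Components: V_Px = −rω sinθ − a·ω_rod·sinφ = -9.9158 m/s;  V_Py = rω cosθ + a·ω_rod·cosφ = -2.3177 m/s.
|V_P| = √(V_Px² + V_Py²) = 10.183 m/s.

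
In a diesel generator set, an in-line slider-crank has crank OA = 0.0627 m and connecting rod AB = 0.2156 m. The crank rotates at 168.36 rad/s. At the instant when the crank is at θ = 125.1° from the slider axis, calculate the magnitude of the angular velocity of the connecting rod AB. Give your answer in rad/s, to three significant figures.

ω = 168.4 rad/s
The rod makes angle φ with the slider axis where L sinφ = r sinθ; differentiating, L cosφ·φ̇ = r ω cosθ.
L cosφ = √(L² − r² sin²θ) = 0.20941 m.
|ω_rod| = r ω |cosθ| / √(L² − r² sin²θ) = 0.0627·168.4·0.57501/0.20941 = 28.986 rad/s.

29.0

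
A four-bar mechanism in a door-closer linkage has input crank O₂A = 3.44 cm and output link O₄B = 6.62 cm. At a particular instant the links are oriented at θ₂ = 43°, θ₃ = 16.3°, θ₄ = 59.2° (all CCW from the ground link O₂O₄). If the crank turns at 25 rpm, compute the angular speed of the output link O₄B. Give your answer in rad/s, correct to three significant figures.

0.898

ω₂ = 2.618 rad/s (from 25 rpm).
Differentiating the loop-closure r₂e^{iθ₂}+r₃e^{iθ₃}=r₁+r₄e^{iθ₄} gives r₂ω₂e^{iθ₂}+r₃ω₃e^{iθ₃}=r₄ω₄e^{iθ₄}.
Eliminating the other unknown: ω₄ = r₂ω₂ sin(θ₂−θ₃) / [r₄ sin(θ₄−θ₃)].
Numerator sine = +0.44932; denominator sine = +0.68072.
Result = 0.0344·2.618·(+0.44932) / (0.0662·(+0.68072)) = +0.89796 rad/s; magnitude 0.89796 rad/s.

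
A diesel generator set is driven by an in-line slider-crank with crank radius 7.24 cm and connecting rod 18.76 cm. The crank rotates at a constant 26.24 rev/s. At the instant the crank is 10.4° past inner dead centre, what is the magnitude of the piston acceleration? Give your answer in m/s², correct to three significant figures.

ω = 2π·26.2 = 164.9 rad/s
x(θ) = r cosθ + √(L² − r² sin²θ); with ω constant, a = ω²·d²x/dθ².
d²x/dθ² = −r cosθ − r²(cos2θ)/√u − r⁴ sin²2θ/(4u^{3/2}),  u = L² − r² sin²θ = 0.0350229 m².
Substituting r = 0.0724 m, L = 0.1876 m, θ = 10.4°: d²x/dθ² = -0.097526 m.
a = ω²·d²x/dθ² = (164.9)²·(-0.097526) = -2651 m/s²;  |a| = 2651 m/s².

2650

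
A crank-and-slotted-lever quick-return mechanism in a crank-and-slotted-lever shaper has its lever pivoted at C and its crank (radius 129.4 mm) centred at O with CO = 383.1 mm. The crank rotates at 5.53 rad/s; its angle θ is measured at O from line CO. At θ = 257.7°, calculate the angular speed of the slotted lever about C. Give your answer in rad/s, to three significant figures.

0.240

ω = 5.53 rad/s
Crank pin A relative to C: A = (d + r cosθ, r sinθ); lever angle φ = atan2(r sinθ, d + r cosθ).
Differentiating tanφ: φ̇ = rω(d cosθ + r)/(d² + r² + 2dr cosθ).
d² + r² + 2dr cosθ = |CA|² = 0.142389 m²;  d cosθ + r = +0.047788 m.
|ω_lever| = |0.1294·5.53·+0.047788| / 0.142389 = 0.24016 rad/s.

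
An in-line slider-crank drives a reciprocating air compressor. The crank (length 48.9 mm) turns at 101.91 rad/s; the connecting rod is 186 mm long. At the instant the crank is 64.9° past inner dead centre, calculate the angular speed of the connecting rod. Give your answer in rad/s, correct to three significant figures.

ω = 101.9 rad/s
The rod makes angle φ with the slider axis where L sinφ = r sinθ; differentiating, L cosφ·φ̇ = r ω cosθ.
L cosφ = √(L² − r² sin²θ) = 0.18065 m.
|ω_rod| = r ω |cosθ| / √(L² − r² sin²θ) = 0.0489·101.9·0.42420/0.18065 = 11.702 rad/s.

11.7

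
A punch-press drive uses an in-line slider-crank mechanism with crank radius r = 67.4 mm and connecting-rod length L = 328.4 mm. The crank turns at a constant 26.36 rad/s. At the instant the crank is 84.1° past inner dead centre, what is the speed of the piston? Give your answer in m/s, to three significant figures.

ω = 26.36 rad/s
For an in-line slider-crank, x = r cosθ + √(L² − r² sin²θ), so v = −rω sinθ·[1 + r cosθ/√(L² − r² sin²θ)].
With r = 0.0674 m, L = 0.3284 m, θ = 84.1°: √(L² − r² sin²θ) = 0.32148 m.
v = −0.0674·26.36·0.99470·[1 + 0.0674·0.10279/0.32148] = -1.8053 m/s.
|v| = 1.8053 m/s.

1.81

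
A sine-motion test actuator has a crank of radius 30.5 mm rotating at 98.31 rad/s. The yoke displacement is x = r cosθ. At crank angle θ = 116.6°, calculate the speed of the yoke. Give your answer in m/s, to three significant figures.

2.68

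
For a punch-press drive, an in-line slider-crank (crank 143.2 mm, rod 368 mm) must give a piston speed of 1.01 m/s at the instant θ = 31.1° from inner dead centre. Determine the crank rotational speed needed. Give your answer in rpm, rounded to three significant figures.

For an in-line slider-crank, |v_piston| = rω|sinθ|·[1 + r cosθ/√(L² − r² sin²θ)].
With r = 0.1432 m, L = 0.368 m, θ = 31.1°: the bracketed kinematic factor |dx/dθ| = 0.099127 m.
ω = v/|dx/dθ| = 1.01/0.099127 = 10.189 rad/s.
N = 60ω/(2π) = 97.297 rpm.

97.3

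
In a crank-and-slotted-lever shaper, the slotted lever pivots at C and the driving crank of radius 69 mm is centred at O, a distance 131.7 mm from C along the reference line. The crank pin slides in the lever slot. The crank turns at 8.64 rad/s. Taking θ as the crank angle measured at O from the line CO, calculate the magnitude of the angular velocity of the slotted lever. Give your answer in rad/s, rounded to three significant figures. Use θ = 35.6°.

2.85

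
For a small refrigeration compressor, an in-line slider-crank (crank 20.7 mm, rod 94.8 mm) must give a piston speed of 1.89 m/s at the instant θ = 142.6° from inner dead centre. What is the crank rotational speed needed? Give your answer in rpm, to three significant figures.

For an in-line slider-crank, |v_piston| = rω|sinθ|·[1 + r cosθ/√(L² − r² sin²θ)].
With r = 0.0207 m, L = 0.0948 m, θ = 142.6°: the bracketed kinematic factor |dx/dθ| = 0.010372 m.
ω = v/|dx/dθ| = 1.89/0.010372 = 182.22 rad/s.
N = 60ω/(2π) = 1740 rpm.

1740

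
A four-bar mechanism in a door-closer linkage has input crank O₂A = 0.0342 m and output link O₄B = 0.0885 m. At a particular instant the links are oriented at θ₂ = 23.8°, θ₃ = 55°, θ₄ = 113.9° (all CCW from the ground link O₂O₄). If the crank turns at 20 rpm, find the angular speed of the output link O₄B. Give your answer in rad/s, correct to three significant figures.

ω₂ = 2.094 rad/s (from 20 rpm).
Differentiating the loop-closure r₂e^{iθ₂}+r₃e^{iθ₃}=r₁+r₄e^{iθ₄} gives r₂ω₂e^{iθ₂}+r₃ω₃e^{iθ₃}=r₄ω₄e^{iθ₄}.
Eliminating the other unknown: ω₄ = r₂ω₂ sin(θ₂−θ₃) / [r₄ sin(θ₄−θ₃)].
Numerator sine = -0.51803; denominator sine = +0.85627.
Result = 0.0342·2.094·(-0.51803) / (0.0885·(+0.85627)) = -0.48965 rad/s; magnitude 0.48965 rad/s.

0.490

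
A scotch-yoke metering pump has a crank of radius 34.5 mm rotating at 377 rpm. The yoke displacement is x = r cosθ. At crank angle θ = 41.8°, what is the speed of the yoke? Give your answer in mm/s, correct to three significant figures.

908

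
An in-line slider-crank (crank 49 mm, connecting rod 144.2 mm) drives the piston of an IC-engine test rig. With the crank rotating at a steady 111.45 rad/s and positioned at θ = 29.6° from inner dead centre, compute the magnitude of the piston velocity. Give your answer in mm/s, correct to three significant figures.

3510

ω = 111.5 rad/s
For an in-line slider-crank, x = r cosθ + √(L² − r² sin²θ), so v = −rω sinθ·[1 + r cosθ/√(L² − r² sin²θ)].
With r = 0.049 m, L = 0.1442 m, θ = 29.6°: √(L² − r² sin²θ) = 0.14215 m.
v = −0.049·111.5·0.49394·[1 + 0.049·0.86949/0.14215] = -3.5059 m/s.
|v| = 3.5059 m/s = 3505.9 mm/s.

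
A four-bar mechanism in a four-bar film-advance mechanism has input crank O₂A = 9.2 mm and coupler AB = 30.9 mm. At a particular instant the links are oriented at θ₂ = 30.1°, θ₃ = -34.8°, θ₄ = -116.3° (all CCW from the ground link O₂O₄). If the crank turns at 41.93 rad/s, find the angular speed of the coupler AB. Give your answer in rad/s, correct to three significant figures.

6.99

ω₂ = 41.93 rad/s
Differentiating the loop-closure r₂e^{iθ₂}+r₃e^{iθ₃}=r₁+r₄e^{iθ₄} gives r₂ω₂e^{iθ₂}+r₃ω₃e^{iθ₃}=r₄ω₄e^{iθ₄}.
Eliminating the other unknown: ω₃ = r₂ω₂ sin(θ₄−θ₂) / [r₃ sin(θ₃−θ₄)].
Numerator sine = -0.55339; denominator sine = +0.98902.
Result = 0.0092·41.93·(-0.55339) / (0.0309·(+0.98902)) = -6.9853 rad/s; magnitude 6.9853 rad/s.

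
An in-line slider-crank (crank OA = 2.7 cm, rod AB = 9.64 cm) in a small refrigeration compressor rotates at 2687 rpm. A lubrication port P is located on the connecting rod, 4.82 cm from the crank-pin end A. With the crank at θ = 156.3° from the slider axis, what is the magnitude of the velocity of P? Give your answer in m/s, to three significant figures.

4.38

ω = 281.4 rad/s.  Crank-pin speed |V_A| = rω = 7.5973 m/s, perpendicular to OA.
Rod angle: sinφ = −(r/L) sinθ ⇒ φ = -6.464°; ω_rod = −rω cosθ/√(L²−r²sin²θ) = +72.625 rad/s.
V_P = V_A + ω_rod × AP, with AP = 0.0482 m along the rod.
Components: V_Px = −rω sinθ − a·ω_rod·sinφ = -2.6596 m/s;  V_Py = rω cosθ + a·ω_rod·cosφ = -3.4783 m/s.
|V_P| = √(V_Px² + V_Py²) = 4.3786 m/s.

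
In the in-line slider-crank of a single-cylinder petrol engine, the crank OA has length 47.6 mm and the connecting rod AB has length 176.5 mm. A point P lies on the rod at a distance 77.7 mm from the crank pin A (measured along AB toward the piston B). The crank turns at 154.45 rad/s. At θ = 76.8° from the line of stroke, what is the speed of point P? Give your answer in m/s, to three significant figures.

ω = 154.4 rad/s.  Crank-pin speed |V_A| = rω = 7.3518 m/s, perpendicular to OA.
Rod angle: sinφ = −(r/L) sinθ ⇒ φ = -15.222°; ω_rod = −rω cosθ/√(L²−r²sin²θ) = -9.8574 rad/s.
V_P = V_A + ω_rod × AP, with AP = 0.0777 m along the rod.
Components: V_Px = −rω sinθ − a·ω_rod·sinφ = -7.3587 m/s;  V_Py = rω cosθ + a·ω_rod·cosφ = +0.93974 m/s.
|V_P| = √(V_Px² + V_Py²) = 7.4184 m/s.

7.42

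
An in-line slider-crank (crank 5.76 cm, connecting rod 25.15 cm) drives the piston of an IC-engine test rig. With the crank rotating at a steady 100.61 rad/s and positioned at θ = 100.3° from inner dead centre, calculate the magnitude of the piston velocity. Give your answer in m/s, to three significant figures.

ω = 100.6 rad/s
For an in-line slider-crank, x = r cosθ + √(L² − r² sin²θ), so v = −rω sinθ·[1 + r cosθ/√(L² − r² sin²θ)].
With r = 0.0576 m, L = 0.2515 m, θ = 100.3°: √(L² − r² sin²θ) = 0.24503 m.
v = −0.0576·100.6·0.98389·[1 + 0.0576·-0.17880/0.24503] = -5.4621 m/s.
|v| = 5.4621 m/s.

5.46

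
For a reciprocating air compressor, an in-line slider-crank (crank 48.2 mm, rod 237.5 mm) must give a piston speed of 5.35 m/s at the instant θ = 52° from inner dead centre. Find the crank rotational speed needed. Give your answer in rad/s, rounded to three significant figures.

125

For an in-line slider-crank, |v_piston| = rω|sinθ|·[1 + r cosθ/√(L² − r² sin²θ)].
With r = 0.0482 m, L = 0.2375 m, θ = 52°: the bracketed kinematic factor |dx/dθ| = 0.04279 m.
ω = v/|dx/dθ| = 5.35/0.04279 = 125.03 rad/s.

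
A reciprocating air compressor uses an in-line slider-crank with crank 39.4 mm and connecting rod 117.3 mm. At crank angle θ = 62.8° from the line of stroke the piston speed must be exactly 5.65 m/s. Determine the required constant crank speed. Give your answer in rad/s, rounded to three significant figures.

139

For an in-line slider-crank, |v_piston| = rω|sinθ|·[1 + r cosθ/√(L² − r² sin²θ)].
With r = 0.0394 m, L = 0.1173 m, θ = 62.8°: the bracketed kinematic factor |dx/dθ| = 0.040681 m.
ω = v/|dx/dθ| = 5.65/0.040681 = 138.89 rad/s.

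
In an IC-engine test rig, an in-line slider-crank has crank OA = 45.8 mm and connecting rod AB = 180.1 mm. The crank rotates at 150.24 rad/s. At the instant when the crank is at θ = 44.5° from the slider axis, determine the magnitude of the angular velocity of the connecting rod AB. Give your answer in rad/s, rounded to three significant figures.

27.7

ω = 150.2 rad/s
The rod makes angle φ with the slider axis where L sinφ = r sinθ; differentiating, L cosφ·φ̇ = r ω cosθ.
L cosφ = √(L² − r² sin²θ) = 0.17722 m.
|ω_rod| = r ω |cosθ| / √(L² − r² sin²θ) = 0.0458·150.2·0.71325/0.17722 = 27.694 rad/s.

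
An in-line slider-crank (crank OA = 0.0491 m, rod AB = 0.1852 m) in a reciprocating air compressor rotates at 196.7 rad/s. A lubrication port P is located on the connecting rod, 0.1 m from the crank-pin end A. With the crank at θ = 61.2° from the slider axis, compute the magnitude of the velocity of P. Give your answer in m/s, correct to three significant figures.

9.31

ω = 196.7 rad/s.  Crank-pin speed |V_A| = rω = 9.658 m/s, perpendicular to OA.
Rod angle: sinφ = −(r/L) sinθ ⇒ φ = -13.434°; ω_rod = −rω cosθ/√(L²−r²sin²θ) = -25.83 rad/s.
V_P = V_A + ω_rod × AP, with AP = 0.1 m along the rod.
Components: V_Px = −rω sinθ − a·ω_rod·sinφ = -9.0634 m/s;  V_Py = rω cosθ + a·ω_rod·cosφ = +2.1405 m/s.
|V_P| = √(V_Px² + V_Py²) = 9.3128 m/s.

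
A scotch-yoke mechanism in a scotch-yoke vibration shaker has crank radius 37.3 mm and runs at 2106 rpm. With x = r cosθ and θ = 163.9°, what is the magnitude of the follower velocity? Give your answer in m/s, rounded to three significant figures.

2.28

ω = 220.5 rad/s (from 2106 rpm).
x = r cosθ ⇒ ẋ = −rω sinθ.
|v| = rω|sinθ| = 0.0373·220.5·|sin 163.9°| = 2.2812 m/s.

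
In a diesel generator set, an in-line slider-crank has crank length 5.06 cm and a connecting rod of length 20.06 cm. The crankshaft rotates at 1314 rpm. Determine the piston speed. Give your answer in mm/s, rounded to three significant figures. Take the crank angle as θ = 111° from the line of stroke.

5900

ω = 2π·1314/60 = 137.6 rad/s
For an in-line slider-crank, x = r cosθ + √(L² − r² sin²θ), so v = −rω sinθ·[1 + r cosθ/√(L² − r² sin²θ)].
With r = 0.0506 m, L = 0.2006 m, θ = 111°: √(L² − r² sin²θ) = 0.19496 m.
v = −0.0506·137.6·0.93358·[1 + 0.0506·-0.35837/0.19496] = -5.8956 m/s.
|v| = 5.8956 m/s = 5895.6 mm/s.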